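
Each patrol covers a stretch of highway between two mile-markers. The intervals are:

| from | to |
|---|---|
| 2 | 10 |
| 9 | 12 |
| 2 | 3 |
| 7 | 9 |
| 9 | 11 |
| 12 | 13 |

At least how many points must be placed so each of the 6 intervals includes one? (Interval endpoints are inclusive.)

Process intervals by earliest right end; each time one isn't hit yet, stab at its right endpoint.
By right end: [2,3]  [7,9]  [2,10]  [9,11]  [9,12]  [12,13]
[2,3] uncovered → point at 3; [7,9] uncovered → point at 9; [12,13] uncovered → point at 13.
Points: 3, 9, 13 (3 total).

3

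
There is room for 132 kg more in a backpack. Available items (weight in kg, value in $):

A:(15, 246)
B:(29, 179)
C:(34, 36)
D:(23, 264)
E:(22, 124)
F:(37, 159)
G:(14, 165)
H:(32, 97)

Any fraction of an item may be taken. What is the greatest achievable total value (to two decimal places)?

1102.62

Greedy by value/weight ratio, highest first.
Ratios (sorted): A 16.40, G 11.79, D 11.48, B 6.17, E 5.64, F 4.30, H 3.03, C 1.06
take A (15 @ 246); take G (14 @ 165); take D (23 @ 264); take B (29 @ 179); take E (22 @ 124); take 29/37 of F → 124.62. Capacity used 132/132.
Total value = 1102.62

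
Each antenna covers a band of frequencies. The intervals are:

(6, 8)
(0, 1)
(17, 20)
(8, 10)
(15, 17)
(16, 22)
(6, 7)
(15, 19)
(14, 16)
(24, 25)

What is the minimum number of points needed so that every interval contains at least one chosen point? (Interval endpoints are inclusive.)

6

By right end: [0,1]  [6,7]  [6,8]  [8,10]  [14,16]  [15,17]  [15,19]  [17,20]  [16,22]  [24,25]
[0,1] uncovered → point at 1; [6,7] uncovered → point at 7; [8,10] uncovered → point at 10; [14,16] uncovered → point at 16; [17,20] uncovered → point at 20; [24,25] uncovered → point at 25.
Points: 1, 7, 10, 16, 20, 25 (6 total).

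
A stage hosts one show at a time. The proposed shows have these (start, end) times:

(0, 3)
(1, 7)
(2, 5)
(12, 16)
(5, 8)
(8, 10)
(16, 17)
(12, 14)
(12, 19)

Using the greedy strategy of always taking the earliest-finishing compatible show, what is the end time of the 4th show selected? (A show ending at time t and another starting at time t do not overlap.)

14

Order by finish time; keep every interval that doesn't clash with the previous kept one.
Sorted by end: (0,3)  (2,5)  (1,7)  (5,8)  (8,10)  (12,14)  (12,16)  (16,17)  (12,19)
take (0,3); skip (1,7); take (5,8); take (8,10); take (12,14); take (16,17).
Selected: (0,3) (5,8) (8,10) (12,14) (16,17)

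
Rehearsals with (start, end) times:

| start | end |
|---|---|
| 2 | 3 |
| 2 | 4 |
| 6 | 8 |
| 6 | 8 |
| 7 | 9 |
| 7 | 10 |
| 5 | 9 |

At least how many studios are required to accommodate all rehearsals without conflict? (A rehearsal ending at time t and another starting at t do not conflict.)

The answer is the maximum number of intervals overlapping at any instant.
Events (time:±→running): 2:+→1 2:+→2 3:-→1 4:-→0 5:+→1 6:+→2 6:+→3 7:+→4 7:+→5 … peak 5.

5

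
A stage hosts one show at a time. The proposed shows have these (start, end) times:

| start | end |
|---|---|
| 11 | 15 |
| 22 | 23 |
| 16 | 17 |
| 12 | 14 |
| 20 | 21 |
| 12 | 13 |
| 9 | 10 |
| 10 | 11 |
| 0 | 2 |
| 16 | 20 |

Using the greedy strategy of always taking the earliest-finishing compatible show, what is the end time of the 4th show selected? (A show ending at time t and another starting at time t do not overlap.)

Sort by end time and greedily take each interval whose start is ≥ the last chosen end.
By end time: (0,2), (9,10), (10,11), (12,13), (12,14), (11,15), (16,17), (16,20), (20,21), (22,23).
Pick (0,2); next start ≥ 2 → (9,10); next start ≥ 10 → (10,11); next start ≥ 11 → (12,13); next start ≥ 13 → (16,17); next start ≥ 17 → (20,21); next start ≥ 21 → (22,23).
Selected: (0,2) (9,10) (10,11) (12,13) (16,17) (20,21) (22,23)

13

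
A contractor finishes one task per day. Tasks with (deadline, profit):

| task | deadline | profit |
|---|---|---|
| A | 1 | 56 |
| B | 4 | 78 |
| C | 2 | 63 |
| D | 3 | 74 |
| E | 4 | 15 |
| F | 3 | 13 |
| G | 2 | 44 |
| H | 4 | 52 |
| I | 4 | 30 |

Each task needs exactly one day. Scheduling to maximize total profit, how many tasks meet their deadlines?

4

By profit: B(d4,78), D(d3,74), C(d2,63), A(d1,56), H(d4,52), G(d2,44), I(d4,30), E(d4,15), F(d3,13)
B→slot 4; D→slot 3; C→slot 2; A→slot 1; H skipped; G skipped; I skipped; E skipped; F skipped.
4 of 9 scheduled.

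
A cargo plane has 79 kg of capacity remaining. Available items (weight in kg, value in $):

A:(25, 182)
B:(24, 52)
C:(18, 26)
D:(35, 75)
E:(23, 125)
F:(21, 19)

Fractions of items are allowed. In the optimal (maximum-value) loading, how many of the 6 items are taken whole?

Order: A (182/25=7.28) > E (125/23=5.43) > B (52/24=2.17) > D (75/35=2.14) > C (26/18=1.44) > F (19/21=0.90)
Fill: take A (25 @ 182) → take E (23 @ 125) → take B (24 @ 52) → take 7/35 of D → 15.00; 79/79 used.
3 item(s) taken whole; one partial (take 7/35 of D).

3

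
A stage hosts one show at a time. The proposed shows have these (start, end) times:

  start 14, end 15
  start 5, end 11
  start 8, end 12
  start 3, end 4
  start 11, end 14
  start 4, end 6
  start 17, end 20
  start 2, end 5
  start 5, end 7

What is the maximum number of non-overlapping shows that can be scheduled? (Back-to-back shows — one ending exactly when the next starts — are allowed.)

5

Sort by end time and greedily take each interval whose start is ≥ the last chosen end.
Sorted by end: (3,4)  (2,5)  (4,6)  (5,7)  (5,11)  (8,12)  (11,14)  (14,15)  (17,20)
take (3,4); take (4,6); skip (5,7); take (8,12); take (14,15); take (17,20).
Selected 5 shows.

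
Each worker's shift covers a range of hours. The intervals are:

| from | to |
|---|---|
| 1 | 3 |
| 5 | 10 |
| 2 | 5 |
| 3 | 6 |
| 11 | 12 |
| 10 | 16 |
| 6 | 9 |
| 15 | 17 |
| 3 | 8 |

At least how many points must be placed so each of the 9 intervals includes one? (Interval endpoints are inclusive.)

Process intervals by earliest right end; each time one isn't hit yet, stab at its right endpoint.
By right end: [1,3]  [2,5]  [3,6]  [3,8]  [6,9]  [5,10]  [11,12]  [10,16]  [15,17]
[1,3] uncovered → point at 3; [6,9] uncovered → point at 9; [11,12] uncovered → point at 12; [15,17] uncovered → point at 17.
Points: 3, 9, 12, 17 (4 total).

4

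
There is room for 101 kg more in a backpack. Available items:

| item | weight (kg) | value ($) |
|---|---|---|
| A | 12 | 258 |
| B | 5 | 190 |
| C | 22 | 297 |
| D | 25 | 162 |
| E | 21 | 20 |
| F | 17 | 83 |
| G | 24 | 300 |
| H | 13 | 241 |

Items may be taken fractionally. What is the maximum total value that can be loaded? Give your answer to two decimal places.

Ratios (sorted): B 38.00, A 21.50, H 18.54, C 13.50, G 12.50, D 6.48, F 4.88, E 0.95
take B (5 @ 190); take A (12 @ 258); take H (13 @ 241); take C (22 @ 297); take G (24 @ 300); take D (25 @ 162). Capacity used 101/101.
Total value = 1448.00

1448.00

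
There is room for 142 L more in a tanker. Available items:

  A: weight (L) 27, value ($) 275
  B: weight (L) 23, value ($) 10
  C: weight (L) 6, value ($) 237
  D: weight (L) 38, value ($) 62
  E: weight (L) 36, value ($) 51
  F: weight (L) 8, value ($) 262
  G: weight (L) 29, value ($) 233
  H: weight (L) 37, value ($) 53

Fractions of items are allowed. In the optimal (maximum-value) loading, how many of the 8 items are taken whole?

5

Sort by value per unit weight and fill in that order.
Order: C (237/6=39.50) > F (262/8=32.75) > A (275/27=10.19) > G (233/29=8.03) > D (62/38=1.63) > H (53/37=1.43) > E (51/36=1.42) > B (10/23=0.43)
Fill: take C (6 @ 237) → take F (8 @ 262) → take A (27 @ 275) → take G (29 @ 233) → take D (38 @ 62) → take 34/37 of H → 48.70; 142/142 used.
5 item(s) taken whole; one partial (take 34/37 of H).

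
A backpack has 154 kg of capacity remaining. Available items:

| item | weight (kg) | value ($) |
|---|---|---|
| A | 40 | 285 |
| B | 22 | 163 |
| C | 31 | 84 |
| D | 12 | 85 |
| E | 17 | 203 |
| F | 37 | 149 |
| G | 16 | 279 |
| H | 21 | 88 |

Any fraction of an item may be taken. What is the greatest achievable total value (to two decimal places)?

Greedy by value/weight ratio, highest first.
Order: G (279/16=17.44) > E (203/17=11.94) > B (163/22=7.41) > A (285/40=7.12) > D (85/12=7.08) > H (88/21=4.19) > F (149/37=4.03) > C (84/31=2.71)
Fill: take G (16 @ 279) → take E (17 @ 203) → take B (22 @ 163) → take A (40 @ 285) → take D (12 @ 85) → take H (21 @ 88) → take 26/37 of F → 104.70; 154/154 used.
Total value = 1207.70

1207.70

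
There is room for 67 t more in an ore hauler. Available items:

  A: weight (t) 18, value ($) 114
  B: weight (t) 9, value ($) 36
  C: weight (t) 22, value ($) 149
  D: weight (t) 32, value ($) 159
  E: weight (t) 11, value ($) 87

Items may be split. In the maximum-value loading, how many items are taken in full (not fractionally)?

3

Greedy by value/weight ratio, highest first.
Ratios (sorted): E 7.91, C 6.77, A 6.33, D 4.97, B 4.00
take E (11 @ 87); take C (22 @ 149); take A (18 @ 114); take 16/32 of D → 79.50. Capacity used 67/67.
3 item(s) taken whole; one partial (take 16/32 of D).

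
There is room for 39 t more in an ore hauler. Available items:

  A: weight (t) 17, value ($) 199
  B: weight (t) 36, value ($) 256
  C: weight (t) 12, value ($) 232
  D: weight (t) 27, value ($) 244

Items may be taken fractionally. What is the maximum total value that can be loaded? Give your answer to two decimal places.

521.37

Greedy by value/weight ratio, highest first.
Order: C (232/12=19.33) > A (199/17=11.71) > D (244/27=9.04) > B (256/36=7.11)
Fill: take C (12 @ 232) → take A (17 @ 199) → take 10/27 of D → 90.37; 39/39 used.
Total value = 521.37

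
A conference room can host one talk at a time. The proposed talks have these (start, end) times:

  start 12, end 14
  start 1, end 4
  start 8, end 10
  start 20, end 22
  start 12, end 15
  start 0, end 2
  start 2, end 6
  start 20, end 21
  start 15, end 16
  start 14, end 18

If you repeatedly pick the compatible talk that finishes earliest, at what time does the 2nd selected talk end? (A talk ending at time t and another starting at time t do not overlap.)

Sorted by end: (0,2)  (1,4)  (2,6)  (8,10)  (12,14)  (12,15)  (15,16)  (14,18)  (20,21)  (20,22)
take (0,2); skip (1,4); take (2,6); take (8,10); take (12,14); take (15,16); skip (14,18); take (20,21).
Selected: (0,2) (2,6) (8,10) (12,14) (15,16) (20,21)

6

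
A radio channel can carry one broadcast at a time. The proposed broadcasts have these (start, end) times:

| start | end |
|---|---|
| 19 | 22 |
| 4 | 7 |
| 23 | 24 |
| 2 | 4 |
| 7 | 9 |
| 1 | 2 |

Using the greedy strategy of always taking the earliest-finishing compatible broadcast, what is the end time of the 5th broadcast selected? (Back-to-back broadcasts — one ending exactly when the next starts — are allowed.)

By end time: (1,2), (2,4), (4,7), (7,9), (19,22), (23,24).
Pick (1,2); next start ≥ 2 → (2,4); next start ≥ 4 → (4,7); next start ≥ 7 → (7,9); next start ≥ 9 → (19,22); next start ≥ 22 → (23,24).
Selected: (1,2) (2,4) (4,7) (7,9) (19,22) (23,24)

22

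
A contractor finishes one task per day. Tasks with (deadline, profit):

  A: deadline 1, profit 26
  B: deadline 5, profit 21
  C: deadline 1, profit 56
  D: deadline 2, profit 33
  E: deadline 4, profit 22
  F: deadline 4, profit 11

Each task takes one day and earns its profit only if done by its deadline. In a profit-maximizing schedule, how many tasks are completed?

Take jobs in profit order; each goes to the latest open slot no later than its deadline.
By profit: C(d1,56), D(d2,33), A(d1,26), E(d4,22), B(d5,21), F(d4,11)
C→slot 1; D→slot 2; A skipped; E→slot 4; B→slot 5; F→slot 3.
5 of 6 scheduled.

5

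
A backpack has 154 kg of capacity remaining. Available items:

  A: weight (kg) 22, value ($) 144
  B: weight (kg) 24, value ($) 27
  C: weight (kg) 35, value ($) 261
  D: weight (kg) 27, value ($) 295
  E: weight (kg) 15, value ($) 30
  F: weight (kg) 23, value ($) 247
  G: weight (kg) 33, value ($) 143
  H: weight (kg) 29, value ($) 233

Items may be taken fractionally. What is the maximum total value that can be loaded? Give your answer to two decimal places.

1258.00

Sort by value per unit weight and fill in that order.
Order: D (295/27=10.93) > F (247/23=10.74) > H (233/29=8.03) > C (261/35=7.46) > A (144/22=6.55) > G (143/33=4.33) > E (30/15=2.00) > B (27/24=1.12)
Fill: take D (27 @ 295) → take F (23 @ 247) → take H (29 @ 233) → take C (35 @ 261) → take A (22 @ 144) → take 18/33 of G → 78.00; 154/154 used.
Total value = 1258.00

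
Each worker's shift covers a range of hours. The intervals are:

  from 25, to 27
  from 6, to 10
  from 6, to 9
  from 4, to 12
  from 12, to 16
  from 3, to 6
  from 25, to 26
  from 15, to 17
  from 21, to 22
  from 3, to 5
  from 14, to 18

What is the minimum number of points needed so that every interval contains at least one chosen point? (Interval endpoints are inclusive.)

By right end: [3,5]  [3,6]  [6,9]  [6,10]  [4,12]  [12,16]  [15,17]  [14,18]  [21,22]  [25,26]  [25,27]
[3,5] uncovered → point at 5; [6,9] uncovered → point at 9; [12,16] uncovered → point at 16; [21,22] uncovered → point at 22; [25,26] uncovered → point at 26.
Points: 5, 9, 16, 22, 26 (5 total).

5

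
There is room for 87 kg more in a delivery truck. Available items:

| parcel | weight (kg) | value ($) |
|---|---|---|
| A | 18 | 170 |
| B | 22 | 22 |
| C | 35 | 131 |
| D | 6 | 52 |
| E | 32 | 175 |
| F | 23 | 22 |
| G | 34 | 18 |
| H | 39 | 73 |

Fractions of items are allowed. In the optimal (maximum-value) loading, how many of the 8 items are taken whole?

3

Greedy by value/weight ratio, highest first.
Order: A (170/18=9.44) > D (52/6=8.67) > E (175/32=5.47) > C (131/35=3.74) > H (73/39=1.87) > B (22/22=1.00) > F (22/23=0.96) > G (18/34=0.53)
Fill: take A (18 @ 170) → take D (6 @ 52) → take E (32 @ 175) → take 31/35 of C → 116.03; 87/87 used.
3 item(s) taken whole; one partial (take 31/35 of C).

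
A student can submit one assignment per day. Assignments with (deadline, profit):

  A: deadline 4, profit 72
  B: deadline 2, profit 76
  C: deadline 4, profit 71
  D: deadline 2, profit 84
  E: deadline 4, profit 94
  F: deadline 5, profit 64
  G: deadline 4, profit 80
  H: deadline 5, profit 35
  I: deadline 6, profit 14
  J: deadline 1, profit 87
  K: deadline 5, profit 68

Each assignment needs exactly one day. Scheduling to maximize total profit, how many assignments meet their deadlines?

Profit order: E=94 J=87 D=84 G=80 B=76 A=72 C=71 K=68 F=64 H=35 I=14
Assign: E→slot 4, J→slot 1, D→slot 2, G→slot 3, B skipped, A skipped, C skipped, K→slot 5, F skipped, H skipped, I→slot 6.
Slots: [1:J] [2:D] [3:G] [4:E] [5:K] [6:I]
6 of 11 scheduled.

6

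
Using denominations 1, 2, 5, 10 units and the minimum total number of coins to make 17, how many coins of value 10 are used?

1

Use the largest denomination that fits, subtract, and repeat.
17 − 1×10→7 − 1×5→2 − 1×2→0
Count of 10: 1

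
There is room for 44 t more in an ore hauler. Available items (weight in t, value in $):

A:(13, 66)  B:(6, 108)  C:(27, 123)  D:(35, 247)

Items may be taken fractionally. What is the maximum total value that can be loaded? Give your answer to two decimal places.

Order: B (108/6=18.00) > D (247/35=7.06) > A (66/13=5.08) > C (123/27=4.56)
Fill: take B (6 @ 108) → take D (35 @ 247) → take 3/13 of A → 15.23; 44/44 used.
Total value = 370.23

370.23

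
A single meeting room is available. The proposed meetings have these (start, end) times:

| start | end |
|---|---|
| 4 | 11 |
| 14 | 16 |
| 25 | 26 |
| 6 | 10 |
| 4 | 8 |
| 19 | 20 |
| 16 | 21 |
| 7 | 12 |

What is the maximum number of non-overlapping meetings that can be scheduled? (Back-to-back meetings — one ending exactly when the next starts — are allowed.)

4

Sorted by end: (4,8)  (6,10)  (4,11)  (7,12)  (14,16)  (19,20)  (16,21)  (25,26)
take (4,8); skip (6,10); take (14,16); take (19,20); skip (16,21); take (25,26).
Selected 4 meetings.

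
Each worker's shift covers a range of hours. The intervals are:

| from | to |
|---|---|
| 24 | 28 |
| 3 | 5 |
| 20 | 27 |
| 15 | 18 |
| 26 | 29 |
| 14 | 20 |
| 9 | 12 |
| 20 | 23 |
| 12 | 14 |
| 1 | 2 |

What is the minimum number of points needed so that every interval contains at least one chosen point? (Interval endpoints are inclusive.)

6

Process intervals by earliest right end; each time one isn't hit yet, stab at its right endpoint.
Sorted: [1,2] [3,5] [9,12] [12,14] [15,18] [14,20] [20,23] [20,27] [24,28] [26,29]
{[1,2]} hit by 2; {[3,5]} hit by 5; {[9,12],[12,14]} hit by 12; {[15,18],[14,20]} hit by 18; {[20,23],[20,27]} hit by 23; {[24,28],[26,29]} hit by 28.
Points: 2, 5, 12, 18, 23, 28 (6 total).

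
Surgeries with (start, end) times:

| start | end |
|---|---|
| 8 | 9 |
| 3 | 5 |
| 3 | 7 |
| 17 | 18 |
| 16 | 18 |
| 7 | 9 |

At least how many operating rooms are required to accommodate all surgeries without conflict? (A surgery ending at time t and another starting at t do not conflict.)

Events (time:±→running): 3:+→1 3:+→2 … peak 2.

2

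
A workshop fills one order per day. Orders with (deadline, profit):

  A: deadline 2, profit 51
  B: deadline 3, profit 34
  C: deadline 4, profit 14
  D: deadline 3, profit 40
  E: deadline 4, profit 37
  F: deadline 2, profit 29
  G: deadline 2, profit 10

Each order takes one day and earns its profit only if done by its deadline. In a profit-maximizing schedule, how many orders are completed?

4

Profit order: A=51 D=40 E=37 B=34 F=29 C=14 G=10
Assign: A→slot 2, D→slot 3, E→slot 4, B→slot 1, F skipped, C skipped, G skipped.
Slots: [1:B] [2:A] [3:D] [4:E]
4 of 7 scheduled.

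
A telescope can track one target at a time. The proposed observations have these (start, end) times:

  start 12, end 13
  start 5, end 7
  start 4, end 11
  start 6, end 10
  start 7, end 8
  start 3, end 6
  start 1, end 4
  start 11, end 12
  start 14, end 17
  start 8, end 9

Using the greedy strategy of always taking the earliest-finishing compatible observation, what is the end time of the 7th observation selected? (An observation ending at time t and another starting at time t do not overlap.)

17

Sorted by end: (1,4)  (3,6)  (5,7)  (7,8)  (8,9)  (6,10)  (4,11)  (11,12)  (12,13)  (14,17)
take (1,4); skip (3,6); take (5,7); take (7,8); take (8,9); take (11,12); take (12,13); take (14,17).
Selected: (1,4) (5,7) (7,8) (8,9) (11,12) (12,13) (14,17)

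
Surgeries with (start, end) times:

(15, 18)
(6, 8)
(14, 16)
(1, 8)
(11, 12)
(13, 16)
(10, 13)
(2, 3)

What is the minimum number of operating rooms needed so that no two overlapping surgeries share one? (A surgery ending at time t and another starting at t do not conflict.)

Count concurrent intervals with a sweep; the peak is the room count.
starts: [1, 2, 6, 10, 11, 13, 14, 15]
ends:   [3, 8, 8, 12, 13, 16, 16, 18]
s1→1 s2→2 e3→1 s6→2 e8→1 e8→0 s10→1 s11→2 e12→1 e13→0 s13→1 s14→2 s15→3  — peak 3.

3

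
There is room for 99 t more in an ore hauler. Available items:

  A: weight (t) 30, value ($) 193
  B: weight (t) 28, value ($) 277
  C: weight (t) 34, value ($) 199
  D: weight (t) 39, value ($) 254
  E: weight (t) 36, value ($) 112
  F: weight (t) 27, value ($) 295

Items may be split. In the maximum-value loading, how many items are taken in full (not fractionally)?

3

Greedy by value/weight ratio, highest first.
Order: F (295/27=10.93) > B (277/28=9.89) > D (254/39=6.51) > A (193/30=6.43) > C (199/34=5.85) > E (112/36=3.11)
Fill: take F (27 @ 295) → take B (28 @ 277) → take D (39 @ 254) → take 5/30 of A → 32.17; 99/99 used.
3 item(s) taken whole; one partial (take 5/30 of A).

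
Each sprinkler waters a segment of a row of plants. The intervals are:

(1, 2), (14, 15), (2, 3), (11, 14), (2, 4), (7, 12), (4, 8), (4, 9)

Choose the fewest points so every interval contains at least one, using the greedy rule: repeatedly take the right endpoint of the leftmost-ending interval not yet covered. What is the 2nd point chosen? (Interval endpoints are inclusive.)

8

Sort by right endpoint; whenever an interval is uncovered, place a point at its right end.
Sorted: [1,2] [2,3] [2,4] [4,8] [4,9] [7,12] [11,14] [14,15]
{[1,2],[2,3],[2,4]} hit by 2; {[4,8],[4,9],[7,12]} hit by 8; {[11,14],[14,15]} hit by 14.
Points: 2, 8, 14 (3 total).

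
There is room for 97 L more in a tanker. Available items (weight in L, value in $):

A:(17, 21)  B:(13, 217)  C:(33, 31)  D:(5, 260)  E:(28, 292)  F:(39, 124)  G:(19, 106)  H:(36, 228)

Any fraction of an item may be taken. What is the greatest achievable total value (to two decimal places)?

Greedy by value/weight ratio, highest first.
Ratios (sorted): D 52.00, B 16.69, E 10.43, H 6.33, G 5.58, F 3.18, A 1.24, C 0.94
take D (5 @ 260); take B (13 @ 217); take E (28 @ 292); take H (36 @ 228); take 15/19 of G → 83.68. Capacity used 97/97.
Total value = 1080.68

1080.68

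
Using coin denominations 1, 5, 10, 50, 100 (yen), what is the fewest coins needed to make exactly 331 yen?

Use the largest denomination that fits, subtract, and repeat.
331 = 3×100 + 3×10 + 1×1
Total coins = 3 + 3 + 1 = 7

7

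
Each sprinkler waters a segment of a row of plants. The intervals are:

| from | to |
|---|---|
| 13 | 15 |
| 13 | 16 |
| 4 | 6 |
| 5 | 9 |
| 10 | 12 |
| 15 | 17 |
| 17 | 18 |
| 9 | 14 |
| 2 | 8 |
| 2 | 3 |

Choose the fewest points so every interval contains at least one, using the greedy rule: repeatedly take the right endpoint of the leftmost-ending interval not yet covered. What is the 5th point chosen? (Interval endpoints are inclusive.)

18

Sorted: [2,3] [4,6] [2,8] [5,9] [10,12] [9,14] [13,15] [13,16] [15,17] [17,18]
{[2,3]} hit by 3; {[4,6],[2,8],[5,9]} hit by 6; {[10,12],[9,14]} hit by 12; {[13,15],[13,16],[15,17]} hit by 15; {[17,18]} hit by 18.
Points: 3, 6, 12, 15, 18 (5 total).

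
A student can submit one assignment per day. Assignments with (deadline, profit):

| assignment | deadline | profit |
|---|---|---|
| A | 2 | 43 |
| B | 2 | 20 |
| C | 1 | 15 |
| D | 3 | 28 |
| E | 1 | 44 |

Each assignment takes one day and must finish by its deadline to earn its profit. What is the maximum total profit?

115

Sort by profit descending; place each in the latest free slot ≤ its deadline.
By profit: E(d1,44), A(d2,43), D(d3,28), B(d2,20), C(d1,15)
E→slot 1; A→slot 2; D→slot 3; B skipped; C skipped.
Profit = 44 + 43 + 28 = 115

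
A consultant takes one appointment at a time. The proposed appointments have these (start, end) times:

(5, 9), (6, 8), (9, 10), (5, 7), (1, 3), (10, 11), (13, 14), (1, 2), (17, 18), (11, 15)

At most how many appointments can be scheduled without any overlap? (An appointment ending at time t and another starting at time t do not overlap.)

6

Order by finish time; keep every interval that doesn't clash with the previous kept one.
Sorted by end: (1,2)  (1,3)  (5,7)  (6,8)  (5,9)  (9,10)  (10,11)  (13,14)  (11,15)  (17,18)
take (1,2); take (5,7); skip (6,8); take (9,10); take (10,11); take (13,14); skip (11,15); take (17,18).
Selected 6 appointments.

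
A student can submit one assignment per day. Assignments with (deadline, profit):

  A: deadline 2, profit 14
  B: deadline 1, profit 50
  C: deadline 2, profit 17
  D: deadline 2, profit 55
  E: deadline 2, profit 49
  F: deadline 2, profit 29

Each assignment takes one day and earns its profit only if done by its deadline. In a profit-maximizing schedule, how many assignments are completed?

Take jobs in profit order; each goes to the latest open slot no later than its deadline.
Profit order: D=55 B=50 E=49 F=29 C=17 A=14
Assign: D→slot 2, B→slot 1, E skipped, F skipped, C skipped, A skipped.
Slots: [1:B] [2:D]
2 of 6 scheduled.

2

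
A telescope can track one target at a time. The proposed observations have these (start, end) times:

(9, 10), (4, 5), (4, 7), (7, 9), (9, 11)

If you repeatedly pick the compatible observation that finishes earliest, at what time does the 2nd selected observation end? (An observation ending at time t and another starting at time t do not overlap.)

Greedy by earliest finish: after sorting by end time, pick each interval compatible with the last pick.
Sorted by end: (4,5)  (4,7)  (7,9)  (9,10)  (9,11)
take (4,5); take (7,9); take (9,10).
Selected: (4,5) (7,9) (9,10)

9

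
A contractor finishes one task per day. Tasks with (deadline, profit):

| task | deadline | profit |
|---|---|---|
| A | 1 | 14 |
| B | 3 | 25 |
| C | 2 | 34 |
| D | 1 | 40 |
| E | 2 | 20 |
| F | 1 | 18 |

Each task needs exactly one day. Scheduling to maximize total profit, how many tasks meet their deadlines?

3

Take jobs in profit order; each goes to the latest open slot no later than its deadline.
By profit: D(d1,40), C(d2,34), B(d3,25), E(d2,20), F(d1,18), A(d1,14)
D→slot 1; C→slot 2; B→slot 3; E skipped; F skipped; A skipped.
3 of 6 scheduled.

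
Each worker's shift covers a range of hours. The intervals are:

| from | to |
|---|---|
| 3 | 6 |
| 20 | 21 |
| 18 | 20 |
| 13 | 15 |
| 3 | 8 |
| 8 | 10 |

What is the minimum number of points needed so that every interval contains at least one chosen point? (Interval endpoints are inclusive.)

4

Sort by right endpoint; whenever an interval is uncovered, place a point at its right end.
By right end: [3,6]  [3,8]  [8,10]  [13,15]  [18,20]  [20,21]
[3,6] uncovered → point at 6; [8,10] uncovered → point at 10; [13,15] uncovered → point at 15; [18,20] uncovered → point at 20.
Points: 6, 10, 15, 20 (4 total).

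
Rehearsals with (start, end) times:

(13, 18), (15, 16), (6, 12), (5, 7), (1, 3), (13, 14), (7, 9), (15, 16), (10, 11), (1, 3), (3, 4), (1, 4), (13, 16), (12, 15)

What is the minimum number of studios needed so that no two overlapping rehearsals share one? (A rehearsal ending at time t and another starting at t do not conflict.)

The answer is the maximum number of intervals overlapping at any instant.
starts: [1, 1, 1, 3, 5, 6, 7, 10, 12, 13, 13, 13, 15, 15]
ends:   [3, 3, 4, 4, 7, 9, 11, 12, 14, 15, 16, 16, 16, 18]
s1→1 s1→2 s1→3 e3→2 e3→1 s3→2 e4→1 e4→0 s5→1 s6→2 e7→1 s7→2 e9→1 s10→2 e11→1 e12→0 s12→1 s13→2 s13→3 s13→4  — peak 4.

4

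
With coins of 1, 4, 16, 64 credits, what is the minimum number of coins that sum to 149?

5

Use the largest denomination that fits, subtract, and repeat.
149 = 2×64 + 1×16 + 1×4 + 1×1
Total coins = 2 + 1 + 1 + 1 = 5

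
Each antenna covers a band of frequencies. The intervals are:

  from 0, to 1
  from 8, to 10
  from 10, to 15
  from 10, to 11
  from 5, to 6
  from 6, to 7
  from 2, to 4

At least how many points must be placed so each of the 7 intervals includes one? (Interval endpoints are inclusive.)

4

Sorted: [0,1] [2,4] [5,6] [6,7] [8,10] [10,11] [10,15]
{[0,1]} hit by 1; {[2,4]} hit by 4; {[5,6],[6,7]} hit by 6; {[8,10],[10,11],[10,15]} hit by 10.
Points: 1, 4, 6, 10 (4 total).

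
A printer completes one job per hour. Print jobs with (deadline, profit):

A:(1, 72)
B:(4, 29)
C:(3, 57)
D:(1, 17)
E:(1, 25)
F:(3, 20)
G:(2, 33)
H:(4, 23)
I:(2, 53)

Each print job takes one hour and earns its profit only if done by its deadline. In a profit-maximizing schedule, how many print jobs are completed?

4

Take jobs in profit order; each goes to the latest open slot no later than its deadline.
By profit: A(d1,72), C(d3,57), I(d2,53), G(d2,33), B(d4,29), E(d1,25), H(d4,23), F(d3,20), D(d1,17)
A→slot 1; C→slot 3; I→slot 2; G skipped; B→slot 4; E skipped; H skipped; F skipped; D skipped.
4 of 9 scheduled.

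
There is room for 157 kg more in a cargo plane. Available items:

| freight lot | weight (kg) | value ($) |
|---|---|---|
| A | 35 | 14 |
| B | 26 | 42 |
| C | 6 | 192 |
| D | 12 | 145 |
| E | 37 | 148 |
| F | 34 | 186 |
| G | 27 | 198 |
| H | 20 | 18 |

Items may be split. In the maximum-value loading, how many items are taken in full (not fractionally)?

6

Order: C (192/6=32.00) > D (145/12=12.08) > G (198/27=7.33) > F (186/34=5.47) > E (148/37=4.00) > B (42/26=1.62) > H (18/20=0.90) > A (14/35=0.40)
Fill: take C (6 @ 192) → take D (12 @ 145) → take G (27 @ 198) → take F (34 @ 186) → take E (37 @ 148) → take B (26 @ 42) → take 15/20 of H → 13.50; 157/157 used.
6 item(s) taken whole; one partial (take 15/20 of H).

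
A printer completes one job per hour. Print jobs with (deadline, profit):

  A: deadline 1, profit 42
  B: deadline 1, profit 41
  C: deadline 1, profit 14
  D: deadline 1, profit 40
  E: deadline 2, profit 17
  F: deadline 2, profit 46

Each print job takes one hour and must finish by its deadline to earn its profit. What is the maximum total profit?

88

Sort by profit descending; place each in the latest free slot ≤ its deadline.
Profit order: F=46 A=42 B=41 D=40 E=17 C=14
Assign: F→slot 2, A→slot 1, B skipped, D skipped, E skipped, C skipped.
Slots: [1:A] [2:F]
Profit = 42 + 46 = 88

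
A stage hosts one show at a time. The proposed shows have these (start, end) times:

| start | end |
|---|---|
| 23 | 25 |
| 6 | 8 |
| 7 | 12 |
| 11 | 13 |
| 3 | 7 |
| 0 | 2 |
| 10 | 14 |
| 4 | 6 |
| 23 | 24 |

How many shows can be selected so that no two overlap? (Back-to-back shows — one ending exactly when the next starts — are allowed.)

5

Sorted by end: (0,2)  (4,6)  (3,7)  (6,8)  (7,12)  (11,13)  (10,14)  (23,24)  (23,25)
take (0,2); take (4,6); take (6,8); take (11,13); take (23,24); skip (23,25).
Selected 5 shows.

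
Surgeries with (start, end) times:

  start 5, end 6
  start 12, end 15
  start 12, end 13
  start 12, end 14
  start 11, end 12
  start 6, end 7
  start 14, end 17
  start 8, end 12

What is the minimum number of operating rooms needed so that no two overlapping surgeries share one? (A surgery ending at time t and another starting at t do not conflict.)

Count concurrent intervals with a sweep; the peak is the room count.
Events (time:±→running): 5:+→1 6:-→0 6:+→1 7:-→0 8:+→1 11:+→2 12:-→1 12:-→0 12:+→1 12:+→2 12:+→3 … peak 3.

3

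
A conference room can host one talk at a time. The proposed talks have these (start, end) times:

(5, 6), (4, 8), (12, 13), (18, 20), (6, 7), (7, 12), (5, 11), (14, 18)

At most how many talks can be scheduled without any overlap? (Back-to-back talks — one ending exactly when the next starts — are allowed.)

6

Sort by end time and greedily take each interval whose start is ≥ the last chosen end.
By end time: (5,6), (6,7), (4,8), (5,11), (7,12), (12,13), (14,18), (18,20).
Pick (5,6); next start ≥ 6 → (6,7); next start ≥ 7 → (7,12); next start ≥ 12 → (12,13); next start ≥ 13 → (14,18); next start ≥ 18 → (18,20).
Selected 6 talks.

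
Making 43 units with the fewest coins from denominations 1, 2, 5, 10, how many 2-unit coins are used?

1

Use the largest denomination that fits, subtract, and repeat.
43 = 4×10 + 1×2 + 1×1
Count of 2: 1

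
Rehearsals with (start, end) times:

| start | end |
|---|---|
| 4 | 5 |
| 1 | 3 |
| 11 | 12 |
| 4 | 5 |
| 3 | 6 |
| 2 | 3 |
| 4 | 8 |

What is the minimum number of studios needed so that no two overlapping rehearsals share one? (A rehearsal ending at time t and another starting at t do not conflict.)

Count concurrent intervals with a sweep; the peak is the room count.
Events (time:±→running): 1:+→1 2:+→2 3:-→1 3:-→0 3:+→1 4:+→2 4:+→3 4:+→4 … peak 4.

4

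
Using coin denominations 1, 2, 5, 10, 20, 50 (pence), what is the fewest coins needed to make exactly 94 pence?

94 − 1×50→44 − 2×20→4 − 2×2→0
Total coins = 1 + 2 + 2 = 5

5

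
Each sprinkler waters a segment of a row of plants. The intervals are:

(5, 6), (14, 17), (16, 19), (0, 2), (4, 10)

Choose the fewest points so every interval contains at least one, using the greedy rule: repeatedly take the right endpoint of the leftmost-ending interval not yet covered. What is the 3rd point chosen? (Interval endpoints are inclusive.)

By right end: [0,2]  [5,6]  [4,10]  [14,17]  [16,19]
[0,2] uncovered → point at 2; [5,6] uncovered → point at 6; [14,17] uncovered → point at 17.
Points: 2, 6, 17 (3 total).

17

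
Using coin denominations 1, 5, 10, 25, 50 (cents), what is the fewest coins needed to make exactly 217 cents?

Use the largest denomination that fits, subtract, and repeat.
217 = 4×50 + 1×10 + 1×5 + 2×1
Total coins = 4 + 1 + 1 + 2 = 8

8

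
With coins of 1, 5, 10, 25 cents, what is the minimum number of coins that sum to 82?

Use the largest denomination that fits, subtract, and repeat.
82 − 3×25→7 − 1×5→2 − 2×1→0
Total coins = 3 + 1 + 2 = 6

6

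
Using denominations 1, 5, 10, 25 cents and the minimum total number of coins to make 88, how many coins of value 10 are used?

88 = 3×25 + 1×10 + 3×1
Count of 10: 1

1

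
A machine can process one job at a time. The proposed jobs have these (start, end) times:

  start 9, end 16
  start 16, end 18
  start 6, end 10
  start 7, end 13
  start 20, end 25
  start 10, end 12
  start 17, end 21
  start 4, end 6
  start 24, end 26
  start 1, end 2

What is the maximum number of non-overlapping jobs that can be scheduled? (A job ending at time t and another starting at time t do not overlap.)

Sort by end time and greedily take each interval whose start is ≥ the last chosen end.
Sorted by end: (1,2)  (4,6)  (6,10)  (10,12)  (7,13)  (9,16)  (16,18)  (17,21)  (20,25)  (24,26)
take (1,2); take (4,6); take (6,10); take (10,12); take (16,18); take (20,25).
Selected 6 jobs.

6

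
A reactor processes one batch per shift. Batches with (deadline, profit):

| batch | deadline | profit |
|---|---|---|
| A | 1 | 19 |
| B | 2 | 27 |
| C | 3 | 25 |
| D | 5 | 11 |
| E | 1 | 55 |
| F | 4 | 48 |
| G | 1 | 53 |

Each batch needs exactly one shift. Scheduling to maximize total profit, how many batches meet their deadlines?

5

By profit: E(d1,55), G(d1,53), F(d4,48), B(d2,27), C(d3,25), A(d1,19), D(d5,11)
E→slot 1; G skipped; F→slot 4; B→slot 2; C→slot 3; A skipped; D→slot 5.
5 of 7 scheduled.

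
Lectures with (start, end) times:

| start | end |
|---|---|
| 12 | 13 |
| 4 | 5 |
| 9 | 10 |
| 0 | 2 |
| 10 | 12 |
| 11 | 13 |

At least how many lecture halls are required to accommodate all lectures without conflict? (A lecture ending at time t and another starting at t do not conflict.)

2

The answer is the maximum number of intervals overlapping at any instant.
starts: [0, 4, 9, 10, 11, 12]
ends:   [2, 5, 10, 12, 13, 13]
s0→1 e2→0 s4→1 e5→0 s9→1 e10→0 s10→1 s11→2  — peak 2.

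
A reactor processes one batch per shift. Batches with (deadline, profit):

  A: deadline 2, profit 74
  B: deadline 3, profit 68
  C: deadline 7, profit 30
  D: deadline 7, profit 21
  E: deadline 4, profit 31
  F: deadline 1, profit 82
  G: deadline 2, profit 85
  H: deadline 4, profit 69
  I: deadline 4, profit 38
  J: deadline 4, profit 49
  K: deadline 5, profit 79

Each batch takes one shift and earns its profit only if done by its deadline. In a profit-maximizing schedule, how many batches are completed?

Take jobs in profit order; each goes to the latest open slot no later than its deadline.
Profit order: G=85 F=82 K=79 A=74 H=69 B=68 J=49 I=38 E=31 C=30 D=21
Assign: G→slot 2, F→slot 1, K→slot 5, A skipped, H→slot 4, B→slot 3, J skipped, I skipped, E skipped, C→slot 7, D→slot 6.
Slots: [1:F] [2:G] [3:B] [4:H] [5:K] [6:D] [7:C]
7 of 11 scheduled.

7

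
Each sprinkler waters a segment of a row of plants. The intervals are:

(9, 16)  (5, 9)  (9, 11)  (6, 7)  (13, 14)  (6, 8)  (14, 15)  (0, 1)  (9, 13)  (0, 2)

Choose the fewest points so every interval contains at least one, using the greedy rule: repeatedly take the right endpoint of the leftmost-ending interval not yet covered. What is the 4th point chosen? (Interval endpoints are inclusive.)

14

By right end: [0,1]  [0,2]  [6,7]  [6,8]  [5,9]  [9,11]  [9,13]  [13,14]  [14,15]  [9,16]
[0,1] uncovered → point at 1; [6,7] uncovered → point at 7; [9,11] uncovered → point at 11; [13,14] uncovered → point at 14.
Points: 1, 7, 11, 14 (4 total).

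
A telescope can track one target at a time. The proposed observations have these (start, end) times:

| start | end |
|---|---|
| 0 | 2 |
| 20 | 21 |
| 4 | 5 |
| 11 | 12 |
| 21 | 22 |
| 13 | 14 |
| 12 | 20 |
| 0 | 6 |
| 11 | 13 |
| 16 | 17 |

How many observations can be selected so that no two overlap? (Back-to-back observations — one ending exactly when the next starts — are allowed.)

7

Sorted by end: (0,2)  (4,5)  (0,6)  (11,12)  (11,13)  (13,14)  (16,17)  (12,20)  (20,21)  (21,22)
take (0,2); take (4,5); skip (0,6); take (11,12); skip (11,13); take (13,14); take (16,17); skip (12,20); take (20,21); take (21,22).
Selected 7 observations.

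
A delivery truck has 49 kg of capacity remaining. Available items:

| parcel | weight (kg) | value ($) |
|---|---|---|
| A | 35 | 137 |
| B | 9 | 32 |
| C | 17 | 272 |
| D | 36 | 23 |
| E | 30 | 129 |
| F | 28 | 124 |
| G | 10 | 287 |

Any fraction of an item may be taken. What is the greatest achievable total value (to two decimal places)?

Order: G (287/10=28.70) > C (272/17=16.00) > F (124/28=4.43) > E (129/30=4.30) > A (137/35=3.91) > B (32/9=3.56) > D (23/36=0.64)
Fill: take G (10 @ 287) → take C (17 @ 272) → take 22/28 of F → 97.43; 49/49 used.
Total value = 656.43

656.43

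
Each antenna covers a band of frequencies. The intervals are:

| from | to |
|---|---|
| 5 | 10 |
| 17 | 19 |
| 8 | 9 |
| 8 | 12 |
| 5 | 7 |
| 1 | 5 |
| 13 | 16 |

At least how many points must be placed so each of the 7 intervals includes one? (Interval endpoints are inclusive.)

Sort by right endpoint; whenever an interval is uncovered, place a point at its right end.
By right end: [1,5]  [5,7]  [8,9]  [5,10]  [8,12]  [13,16]  [17,19]
[1,5] uncovered → point at 5; [8,9] uncovered → point at 9; [13,16] uncovered → point at 16; [17,19] uncovered → point at 19.
Points: 5, 9, 16, 19 (4 total).

4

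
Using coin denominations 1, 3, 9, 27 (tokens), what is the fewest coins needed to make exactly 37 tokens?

3

37 = 1×27 + 1×9 + 1×1
Total coins = 1 + 1 + 1 = 3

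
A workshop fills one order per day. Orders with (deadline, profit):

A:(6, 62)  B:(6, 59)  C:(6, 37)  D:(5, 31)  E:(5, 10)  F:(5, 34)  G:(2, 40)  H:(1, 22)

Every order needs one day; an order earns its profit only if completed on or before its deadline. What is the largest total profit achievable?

263

By profit: A(d6,62), B(d6,59), G(d2,40), C(d6,37), F(d5,34), D(d5,31), H(d1,22), E(d5,10)
A→slot 6; B→slot 5; G→slot 2; C→slot 4; F→slot 3; D→slot 1; H skipped; E skipped.
Profit = 31 + 40 + 34 + 37 + 59 + 62 = 263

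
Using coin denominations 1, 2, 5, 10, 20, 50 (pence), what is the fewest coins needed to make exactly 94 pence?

5

Use the largest denomination that fits, subtract, and repeat.
94 − 1×50→44 − 2×20→4 − 2×2→0
Total coins = 1 + 2 + 2 = 5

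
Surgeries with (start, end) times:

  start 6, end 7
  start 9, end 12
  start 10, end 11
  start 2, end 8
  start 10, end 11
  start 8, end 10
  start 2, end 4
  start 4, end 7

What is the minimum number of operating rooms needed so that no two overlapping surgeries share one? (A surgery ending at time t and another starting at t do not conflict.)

starts: [2, 2, 4, 6, 8, 9, 10, 10]
ends:   [4, 7, 7, 8, 10, 11, 11, 12]
s2→1 s2→2 e4→1 s4→2 s6→3  — peak 3.

3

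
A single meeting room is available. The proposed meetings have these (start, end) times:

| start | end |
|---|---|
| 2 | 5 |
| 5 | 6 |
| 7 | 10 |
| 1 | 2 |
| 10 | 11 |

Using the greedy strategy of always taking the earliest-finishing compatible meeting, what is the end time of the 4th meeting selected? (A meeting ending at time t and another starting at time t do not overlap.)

Order by finish time; keep every interval that doesn't clash with the previous kept one.
By end time: (1,2), (2,5), (5,6), (7,10), (10,11).
Pick (1,2); next start ≥ 2 → (2,5); next start ≥ 5 → (5,6); next start ≥ 6 → (7,10); next start ≥ 10 → (10,11).
Selected: (1,2) (2,5) (5,6) (7,10) (10,11)

10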